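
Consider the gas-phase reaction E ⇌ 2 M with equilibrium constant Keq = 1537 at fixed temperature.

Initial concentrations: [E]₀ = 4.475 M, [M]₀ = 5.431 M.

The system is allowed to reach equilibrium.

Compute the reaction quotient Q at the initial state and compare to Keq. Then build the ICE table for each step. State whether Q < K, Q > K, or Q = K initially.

Q₀ = 6.591 vs Keq = 1537 ⇒ Q<K, forward
Step 1:
                    E           M
  init          4.475       5.431
  Δ            -4.345       8.691
  eq           0.1297       14.12
  solve Keq expr → x = 4.345; check Q = 1537

Q₀ = 6.591; Q < K (proceeds forward)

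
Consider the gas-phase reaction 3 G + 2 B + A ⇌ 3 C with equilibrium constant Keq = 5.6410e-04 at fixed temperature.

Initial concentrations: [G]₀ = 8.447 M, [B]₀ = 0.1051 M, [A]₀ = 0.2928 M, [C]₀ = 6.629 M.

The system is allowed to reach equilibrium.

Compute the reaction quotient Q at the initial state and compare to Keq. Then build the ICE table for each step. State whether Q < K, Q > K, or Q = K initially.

Q₀ = 149.4 vs Keq = 5.6410e-04 ⇒ Q>K, reverse
Step 1:
                  G         B         A         C
  init        8.447    0.1051    0.2928     6.629
  Δ           4.139     2.759      1.38    -4.139
  eq          12.59     2.865     1.673      2.49
  solve Keq expr → x = -1.38; check Q = 5.6410e-04

Q₀ = 149.4; Q > K (proceeds reverse)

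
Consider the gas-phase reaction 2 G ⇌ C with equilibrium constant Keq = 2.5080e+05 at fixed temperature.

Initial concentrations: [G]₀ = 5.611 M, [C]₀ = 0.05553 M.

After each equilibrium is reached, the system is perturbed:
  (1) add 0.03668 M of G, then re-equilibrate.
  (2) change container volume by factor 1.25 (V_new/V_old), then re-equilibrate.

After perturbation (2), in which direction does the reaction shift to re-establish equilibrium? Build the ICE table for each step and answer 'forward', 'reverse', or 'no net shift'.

Direction: reverse

Q₀ = 0.001764 vs Keq = 2.5080e+05 ⇒ Q<K, forward
Step 1:
                   G          C
  init         5.611    0.05553
  Δ           -5.608      2.804
  eq        0.003377      2.859
  solve Keq expr → x = 2.804; check Q = 2.5080e+05
Then add 0.03668 M of G.
Step 2:
                   G          C
  init       0.04006      2.859
  Δ         -0.03667    0.01833
  eq        0.003387      2.878
  solve Keq expr → x = 0.01833; check Q = 2.5080e+05
Then change container volume by factor 1.25 (V_new/V_old).
Step 3:
                   G          C
  init       0.00271      2.302
  Δ       3.1975e-04 -1.5988e-04
  eq         0.00303      2.302
  solve Keq expr → x = -1.5988e-04; check Q = 2.5080e+05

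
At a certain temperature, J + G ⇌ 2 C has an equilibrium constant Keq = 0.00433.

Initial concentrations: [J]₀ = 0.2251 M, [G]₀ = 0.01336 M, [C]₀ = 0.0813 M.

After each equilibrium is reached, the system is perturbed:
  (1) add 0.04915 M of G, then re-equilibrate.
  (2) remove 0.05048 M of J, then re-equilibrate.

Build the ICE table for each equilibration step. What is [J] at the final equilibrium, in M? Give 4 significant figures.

[J]_eq = 0.2105 M

Q₀ = 2.198 vs Keq = 0.00433 ⇒ Q>K, reverse
Step 1:
                   J          G          C
  Initial     0.2251    0.01336     0.0813
  Change     0.03688    0.03688   -0.07375
  Equil        0.262    0.05024   0.007549
  solve Keq expr → x = -0.03688; check Q = 0.00433
Then add 0.04915 M of G.
Step 2:
                   J          G          C
  Initial      0.262    0.09939   0.007549
  Change    -0.00148   -0.00148    0.00296
  Equil       0.2605    0.09791    0.01051
  solve Keq expr → x = 0.00148; check Q = 0.00433
Then remove 0.05048 M of J.
Step 3:
                   J          G          C
  Initial       0.21    0.09791    0.01051
  Change  5.1819e-04 5.1819e-04  -0.001036
  Equil       0.2105    0.09842   0.009472
  solve Keq expr → x = -5.1819e-04; check Q = 0.00433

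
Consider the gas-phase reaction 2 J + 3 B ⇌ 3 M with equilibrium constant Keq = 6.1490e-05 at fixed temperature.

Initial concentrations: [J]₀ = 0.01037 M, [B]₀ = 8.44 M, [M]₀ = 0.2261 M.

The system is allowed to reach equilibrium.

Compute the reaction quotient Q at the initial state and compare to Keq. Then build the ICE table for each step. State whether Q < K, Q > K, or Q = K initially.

Q₀ = 0.1788; Q > K (proceeds reverse)

Q₀ = 0.1788 vs Keq = 6.1490e-05 ⇒ Q>K, reverse
Step 1:
                    J           B           M
  Initial     0.01037        8.44      0.2261
  Change      0.09904      0.1486     -0.1486
  Equil        0.1094       8.589     0.07754
  solve Keq expr → x = -0.04952; check Q = 6.1490e-05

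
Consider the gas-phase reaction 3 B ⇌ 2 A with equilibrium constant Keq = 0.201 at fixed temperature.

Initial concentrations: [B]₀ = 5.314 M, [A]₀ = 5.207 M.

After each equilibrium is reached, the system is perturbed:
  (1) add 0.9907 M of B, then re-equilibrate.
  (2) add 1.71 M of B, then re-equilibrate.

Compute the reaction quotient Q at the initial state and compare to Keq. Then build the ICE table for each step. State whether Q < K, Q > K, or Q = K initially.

Q₀ = 0.1807 vs Keq = 0.201 ⇒ Q<K, forward
Step 1:
                    B           A
  Initial       5.314       5.207
  Change      -0.1291     0.08607
  Equil         5.185       5.293
  solve Keq expr → x = 0.04304; check Q = 0.201
Then add 0.9907 M of B.
Step 2:
                    B           A
  Initial       6.176       5.293
  Change      -0.6932      0.4621
  Equil         5.482       5.755
  solve Keq expr → x = 0.2311; check Q = 0.201
Then add 1.71 M of B.
Step 3:
                    B           A
  Initial       7.192       5.755
  Change       -1.209      0.8062
  Equil         5.983       6.561
  solve Keq expr → x = 0.4031; check Q = 0.201

Q₀ = 0.1807; Q < K (proceeds forward)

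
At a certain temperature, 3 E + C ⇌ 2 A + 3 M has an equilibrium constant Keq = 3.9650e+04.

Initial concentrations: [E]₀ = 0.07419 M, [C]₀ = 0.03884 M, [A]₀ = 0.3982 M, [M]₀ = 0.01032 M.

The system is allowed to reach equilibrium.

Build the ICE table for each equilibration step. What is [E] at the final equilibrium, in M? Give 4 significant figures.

Q₀ = 0.01099 vs Keq = 3.9650e+04 ⇒ Q<K, forward
Step 1:
                    E           C           A           M
  init        0.07419     0.03884      0.3982     0.01032
  Δ          -0.06882    -0.02294     0.04588     0.06882
  eq         0.005372      0.0159      0.4441     0.07914
  solve Keq expr → x = 0.02294; check Q = 3.9650e+04

[E]_eq = 0.005372 M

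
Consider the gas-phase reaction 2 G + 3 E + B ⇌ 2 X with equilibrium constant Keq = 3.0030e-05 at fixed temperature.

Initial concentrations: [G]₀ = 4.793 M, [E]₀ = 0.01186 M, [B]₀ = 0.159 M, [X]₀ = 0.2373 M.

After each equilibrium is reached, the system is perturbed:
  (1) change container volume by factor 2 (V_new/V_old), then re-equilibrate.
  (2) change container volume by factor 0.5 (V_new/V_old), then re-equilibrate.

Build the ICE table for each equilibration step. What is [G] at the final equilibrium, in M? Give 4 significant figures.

[G]_eq = 5.027 M

Q₀ = 9241 vs Keq = 3.0030e-05 ⇒ Q>K, reverse
Step 1:
                   G          E          B          X
  I            4.793    0.01186      0.159     0.2373
  C           0.2341     0.3512     0.1171    -0.2341
  E            5.027     0.3631     0.2761   0.003166
  solve Keq expr → x = -0.1171; check Q = 3.0030e-05
Then change container volume by factor 2 (V_new/V_old).
Step 2:
                   G          E          B          X
  I            2.514     0.1815      0.138   0.001583
  C         0.001181   0.001771 5.9028e-04  -0.001181
  E            2.515     0.1833     0.1386 4.0266e-04
  solve Keq expr → x = -5.9028e-04; check Q = 3.0030e-05
Then change container volume by factor 0.5 (V_new/V_old).
Step 3:
                   G          E          B          X
  I            5.029     0.3666     0.2772 8.0532e-04
  C        -0.002361  -0.003542  -0.001181   0.002361
  E            5.027     0.3631     0.2761   0.003166
  solve Keq expr → x = 0.001181; check Q = 3.0030e-05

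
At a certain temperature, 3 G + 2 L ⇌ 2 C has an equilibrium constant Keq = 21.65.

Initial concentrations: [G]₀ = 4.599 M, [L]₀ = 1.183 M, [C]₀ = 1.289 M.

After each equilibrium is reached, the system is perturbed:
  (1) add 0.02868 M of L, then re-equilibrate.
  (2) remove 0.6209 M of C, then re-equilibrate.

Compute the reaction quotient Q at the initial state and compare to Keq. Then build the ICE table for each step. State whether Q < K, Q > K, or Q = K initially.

Q₀ = 0.01221 vs Keq = 21.65 ⇒ Q<K, forward
Step 1:
                  G         L         C
  init        4.599     1.183     1.289
  Δ          -1.625    -1.084     1.084
  eq          2.974   0.09944     2.373
  solve Keq expr → x = 0.5418; check Q = 21.65
Then add 0.02868 M of L.
Step 2:
                  G         L         C
  init        2.974    0.1281     2.373
  Δ        -0.03844  -0.02563   0.02563
  eq          2.935    0.1025     2.398
  solve Keq expr → x = 0.01281; check Q = 21.65
Then remove 0.6209 M of C.
Step 3:
                  G         L         C
  init        2.935    0.1025     1.777
  Δ         -0.0361  -0.02406   0.02406
  eq          2.899   0.07843     1.801
  solve Keq expr → x = 0.01203; check Q = 21.65

Q₀ = 0.01221; Q < K (proceeds forward)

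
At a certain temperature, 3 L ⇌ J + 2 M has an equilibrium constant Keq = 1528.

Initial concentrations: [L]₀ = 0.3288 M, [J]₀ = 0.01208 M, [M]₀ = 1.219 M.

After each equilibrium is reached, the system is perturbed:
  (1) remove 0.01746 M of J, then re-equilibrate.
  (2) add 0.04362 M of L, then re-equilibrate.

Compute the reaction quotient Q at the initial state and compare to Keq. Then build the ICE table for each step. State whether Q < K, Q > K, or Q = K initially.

Q₀ = 0.505; Q < K (proceeds forward)

Q₀ = 0.505 vs Keq = 1528 ⇒ Q<K, forward
Step 1:
                    L           J           M
  I            0.3288     0.01208       1.219
  C           -0.2775      0.0925       0.185
  E           0.05129      0.1046       1.404
  solve Keq expr → x = 0.0925; check Q = 1528
Then remove 0.01746 M of J.
Step 2:
                    L           J           M
  I           0.05129     0.08712       1.404
  C         -0.002814  9.3798e-04    0.001876
  E           0.04848     0.08806       1.406
  solve Keq expr → x = 9.3798e-04; check Q = 1528
Then add 0.04362 M of L.
Step 3:
                    L           J           M
  I            0.0921     0.08806       1.406
  C           -0.0406     0.01353     0.02707
  E           0.05149      0.1016       1.433
  solve Keq expr → x = 0.01353; check Q = 1528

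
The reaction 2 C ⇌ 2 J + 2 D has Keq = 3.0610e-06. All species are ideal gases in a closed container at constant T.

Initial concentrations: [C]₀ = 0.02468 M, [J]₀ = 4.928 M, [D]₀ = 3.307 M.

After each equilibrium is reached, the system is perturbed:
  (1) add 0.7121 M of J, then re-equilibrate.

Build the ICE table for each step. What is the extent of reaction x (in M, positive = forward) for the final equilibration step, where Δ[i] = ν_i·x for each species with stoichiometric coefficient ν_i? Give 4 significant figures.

Q₀ = 4.3603e+05 vs Keq = 3.0610e-06 ⇒ Q>K, reverse
Step 1:
                    C           J           D
  Initial     0.02468       4.928       3.307
  Change        3.303      -3.303      -3.303
  Equil         3.328       1.625    0.003584
  solve Keq expr → x = -1.652; check Q = 3.0610e-06
Then add 0.7121 M of J.
Step 2:
                    C           J           D
  Initial       3.328       2.337    0.003584
  Change      0.00109    -0.00109    -0.00109
  Equil         3.329       2.336    0.002494
  solve Keq expr → x = -5.4514e-04; check Q = 3.0610e-06

x = -5.4514e-04 M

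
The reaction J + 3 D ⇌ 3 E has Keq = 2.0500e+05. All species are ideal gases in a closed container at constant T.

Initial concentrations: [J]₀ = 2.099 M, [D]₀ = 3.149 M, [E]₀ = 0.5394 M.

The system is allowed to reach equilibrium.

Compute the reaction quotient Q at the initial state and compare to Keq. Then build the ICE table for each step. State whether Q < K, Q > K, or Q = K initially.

Q₀ = 0.002394 vs Keq = 2.0500e+05 ⇒ Q<K, forward
Step 1:
                   J          D          E
  init         2.099      3.149     0.5394
  Δ            -1.03     -3.089      3.089
  eq           1.069    0.06017      3.628
  solve Keq expr → x = 1.03; check Q = 2.0500e+05

Q₀ = 0.002394; Q < K (proceeds forward)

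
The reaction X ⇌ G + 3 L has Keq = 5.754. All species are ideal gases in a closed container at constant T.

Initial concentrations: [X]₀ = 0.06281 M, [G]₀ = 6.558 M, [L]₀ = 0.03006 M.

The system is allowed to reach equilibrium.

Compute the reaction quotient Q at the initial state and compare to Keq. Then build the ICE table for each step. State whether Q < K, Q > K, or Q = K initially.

Q₀ = 0.002836 vs Keq = 5.754 ⇒ Q<K, forward
Step 1:
                   X          G          L
  I          0.06281      6.558    0.03006
  C         -0.05448    0.05448     0.1634
  E         0.008327      6.612     0.1935
  solve Keq expr → x = 0.05448; check Q = 5.754

Q₀ = 0.002836; Q < K (proceeds forward)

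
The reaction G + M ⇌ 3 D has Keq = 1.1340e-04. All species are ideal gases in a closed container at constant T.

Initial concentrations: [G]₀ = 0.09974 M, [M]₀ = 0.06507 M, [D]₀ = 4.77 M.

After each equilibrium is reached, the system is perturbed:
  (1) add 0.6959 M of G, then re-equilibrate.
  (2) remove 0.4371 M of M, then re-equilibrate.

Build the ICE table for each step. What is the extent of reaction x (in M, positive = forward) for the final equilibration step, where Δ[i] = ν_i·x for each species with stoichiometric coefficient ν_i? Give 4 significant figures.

Q₀ = 1.6723e+04 vs Keq = 1.1340e-04 ⇒ Q>K, reverse
Step 1:
                  G         M         D
  I         0.09974   0.06507      4.77
  C           1.567     1.567    -4.702
  E           1.667     1.633   0.06758
  solve Keq expr → x = -1.567; check Q = 1.1340e-04
Then add 0.6959 M of G.
Step 2:
                  G         M         D
  I           2.363     1.633   0.06758
  C       -0.002754 -0.002754  0.008261
  E            2.36      1.63   0.07584
  solve Keq expr → x = 0.002754; check Q = 1.1340e-04
Then remove 0.4371 M of M.
Step 3:
                  G         M         D
  I            2.36     1.193   0.07584
  C        0.002475  0.002475 -0.007426
  E           2.363     1.195   0.06842
  solve Keq expr → x = -0.002475; check Q = 1.1340e-04

x = -0.002475 M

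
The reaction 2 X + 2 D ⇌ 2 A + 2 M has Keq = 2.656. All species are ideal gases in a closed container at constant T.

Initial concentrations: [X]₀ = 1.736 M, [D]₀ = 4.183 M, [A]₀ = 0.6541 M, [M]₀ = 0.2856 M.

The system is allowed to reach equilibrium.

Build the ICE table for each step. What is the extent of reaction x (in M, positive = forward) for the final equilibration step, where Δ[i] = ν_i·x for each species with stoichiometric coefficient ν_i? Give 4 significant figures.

x = 0.5918 M

Q₀ = 6.6180e-04 vs Keq = 2.656 ⇒ Q<K, forward
Step 1:
                   X          D          A          M
  Initial      1.736      4.183     0.6541     0.2856
  Change      -1.184     -1.184      1.184      1.184
  Equil       0.5524      2.999      1.838      1.469
  solve Keq expr → x = 0.5918; check Q = 2.656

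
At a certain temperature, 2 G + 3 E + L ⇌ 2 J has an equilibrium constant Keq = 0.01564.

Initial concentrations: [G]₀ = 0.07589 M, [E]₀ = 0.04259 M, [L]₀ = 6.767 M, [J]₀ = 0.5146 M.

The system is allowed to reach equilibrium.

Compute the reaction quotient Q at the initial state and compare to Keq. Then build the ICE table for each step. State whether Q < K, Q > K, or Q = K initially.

Q₀ = 8.7953e+04 vs Keq = 0.01564 ⇒ Q>K, reverse
Step 1:
                    G           E           L           J
  I           0.07589     0.04259       6.767      0.5146
  C            0.4228      0.6343      0.2114     -0.4228
  E            0.4987      0.6769       6.978     0.09175
  solve Keq expr → x = -0.2114; check Q = 0.01564

Q₀ = 8.7953e+04; Q > K (proceeds reverse)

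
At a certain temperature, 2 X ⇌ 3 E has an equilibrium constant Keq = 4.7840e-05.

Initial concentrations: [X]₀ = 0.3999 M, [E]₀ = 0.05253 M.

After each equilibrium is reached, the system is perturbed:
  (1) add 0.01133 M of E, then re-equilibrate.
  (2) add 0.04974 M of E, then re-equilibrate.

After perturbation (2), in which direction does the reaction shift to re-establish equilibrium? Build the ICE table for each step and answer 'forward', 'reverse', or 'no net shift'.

Direction: reverse

Q₀ = 9.0640e-04 vs Keq = 4.7840e-05 ⇒ Q>K, reverse
Step 1:
                  X         E
  I          0.3999   0.05253
  C         0.02142  -0.03213
  E          0.4213    0.0204
  solve Keq expr → x = -0.01071; check Q = 4.7840e-05
Then add 0.01133 M of E.
Step 2:
                  X         E
  I          0.4213   0.03173
  C        0.007395  -0.01109
  E          0.4287   0.02064
  solve Keq expr → x = -0.003697; check Q = 4.7840e-05
Then add 0.04974 M of E.
Step 3:
                  X         E
  I          0.4287   0.07038
  C         0.03247  -0.04871
  E          0.4612   0.02167
  solve Keq expr → x = -0.01624; check Q = 4.7840e-05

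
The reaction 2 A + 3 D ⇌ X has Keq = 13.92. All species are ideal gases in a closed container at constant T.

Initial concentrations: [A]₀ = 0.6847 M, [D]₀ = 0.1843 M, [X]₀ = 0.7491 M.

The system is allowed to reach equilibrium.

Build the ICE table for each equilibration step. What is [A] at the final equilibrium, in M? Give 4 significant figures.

[A]_eq = 0.8357 M

Q₀ = 255.2 vs Keq = 13.92 ⇒ Q>K, reverse
Step 1:
                  A         D         X
  init       0.6847    0.1843    0.7491
  Δ           0.151    0.2264  -0.07548
  eq         0.8357    0.4107    0.6736
  solve Keq expr → x = -0.07548; check Q = 13.92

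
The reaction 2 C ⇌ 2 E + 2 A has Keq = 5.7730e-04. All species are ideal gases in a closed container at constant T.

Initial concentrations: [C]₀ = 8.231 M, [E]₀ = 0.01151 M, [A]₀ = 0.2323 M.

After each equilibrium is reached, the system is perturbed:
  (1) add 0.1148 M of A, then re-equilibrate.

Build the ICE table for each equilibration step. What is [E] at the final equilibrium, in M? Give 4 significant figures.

Q₀ = 1.0552e-07 vs Keq = 5.7730e-04 ⇒ Q<K, forward
Step 1:
                   C          E          A
  init         8.231    0.01151     0.2323
  Δ          -0.3276     0.3276     0.3276
  eq           7.903     0.3391     0.5599
  solve Keq expr → x = 0.1638; check Q = 5.7730e-04
Then add 0.1148 M of A.
Step 2:
                   C          E          A
  init         7.903     0.3391     0.6747
  Δ          0.03898   -0.03898   -0.03898
  eq           7.942     0.3002     0.6358
  solve Keq expr → x = -0.01949; check Q = 5.7730e-04

[E]_eq = 0.3002 M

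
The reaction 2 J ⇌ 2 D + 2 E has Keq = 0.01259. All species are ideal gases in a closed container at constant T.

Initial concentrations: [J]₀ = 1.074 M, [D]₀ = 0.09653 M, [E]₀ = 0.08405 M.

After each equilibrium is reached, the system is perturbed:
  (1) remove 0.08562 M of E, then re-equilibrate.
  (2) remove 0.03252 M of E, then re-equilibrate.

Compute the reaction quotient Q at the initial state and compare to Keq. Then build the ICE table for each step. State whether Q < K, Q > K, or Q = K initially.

Q₀ = 5.7068e-05 vs Keq = 0.01259 ⇒ Q<K, forward
Step 1:
                  J         D         E
  Initial     1.074   0.09653   0.08405
  Change    -0.2194    0.2194    0.2194
  Equil      0.8546     0.316    0.3035
  solve Keq expr → x = 0.1097; check Q = 0.01259
Then remove 0.08562 M of E.
Step 2:
                  J         D         E
  Initial    0.8546     0.316    0.2179
  Change   -0.03946   0.03946   0.03946
  Equil      0.8151    0.3554    0.2573
  solve Keq expr → x = 0.01973; check Q = 0.01259
Then remove 0.03252 M of E.
Step 3:
                  J         D         E
  Initial    0.8151    0.3554    0.2248
  Change   -0.01631   0.01631   0.01631
  Equil      0.7988    0.3717    0.2411
  solve Keq expr → x = 0.008154; check Q = 0.01259

Q₀ = 5.7068e-05; Q < K (proceeds forward)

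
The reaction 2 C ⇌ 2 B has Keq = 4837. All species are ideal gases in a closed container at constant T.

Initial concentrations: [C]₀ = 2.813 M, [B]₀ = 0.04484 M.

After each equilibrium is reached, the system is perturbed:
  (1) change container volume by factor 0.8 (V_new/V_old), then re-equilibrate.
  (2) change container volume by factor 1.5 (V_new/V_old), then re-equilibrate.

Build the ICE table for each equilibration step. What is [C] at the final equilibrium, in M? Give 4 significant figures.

[C]_eq = 0.03376 M

Q₀ = 2.5409e-04 vs Keq = 4837 ⇒ Q<K, forward
Step 1:
                   C          B
  I            2.813    0.04484
  C           -2.772      2.772
  E          0.04051      2.817
  solve Keq expr → x = 1.386; check Q = 4837
Then change container volume by factor 0.8 (V_new/V_old).
Step 2:
                   C          B
  I          0.05064      3.522
  C                0          0
  E          0.05064      3.522
  solve Keq expr → x = 0; check Q = 4837
Then change container volume by factor 1.5 (V_new/V_old).
Step 3:
                   C          B
  I          0.03376      2.348
  C                0          0
  E          0.03376      2.348
  solve Keq expr → x = 0; check Q = 4837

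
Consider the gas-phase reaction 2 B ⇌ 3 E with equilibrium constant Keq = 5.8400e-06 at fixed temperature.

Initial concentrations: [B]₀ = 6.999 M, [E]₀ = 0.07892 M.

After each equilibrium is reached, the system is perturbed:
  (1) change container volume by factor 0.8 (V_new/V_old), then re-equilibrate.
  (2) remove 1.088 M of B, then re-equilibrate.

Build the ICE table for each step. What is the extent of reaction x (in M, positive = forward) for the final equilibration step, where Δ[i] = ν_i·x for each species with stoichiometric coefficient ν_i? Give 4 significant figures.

Q₀ = 1.0034e-05 vs Keq = 5.8400e-06 ⇒ Q>K, reverse
Step 1:
                    B           E
  init          6.999     0.07892
  Δ           0.00865    -0.01297
  eq            7.008     0.06595
  solve Keq expr → x = -0.004325; check Q = 5.8400e-06
Then change container volume by factor 0.8 (V_new/V_old).
Step 2:
                    B           E
  init           8.76     0.08243
  Δ          0.003924   -0.005886
  eq            8.763     0.07655
  solve Keq expr → x = -0.001962; check Q = 5.8400e-06
Then remove 1.088 M of B.
Step 3:
                    B           E
  init          7.675     0.07655
  Δ          0.004299   -0.006448
  eq             7.68      0.0701
  solve Keq expr → x = -0.002149; check Q = 5.8400e-06

x = -0.002149 M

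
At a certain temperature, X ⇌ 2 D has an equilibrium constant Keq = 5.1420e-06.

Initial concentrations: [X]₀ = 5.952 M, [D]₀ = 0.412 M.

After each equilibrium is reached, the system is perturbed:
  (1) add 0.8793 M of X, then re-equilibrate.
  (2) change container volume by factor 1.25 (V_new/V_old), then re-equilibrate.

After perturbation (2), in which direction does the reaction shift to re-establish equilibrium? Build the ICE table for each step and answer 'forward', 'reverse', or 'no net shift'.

Direction: forward

Q₀ = 0.02852 vs Keq = 5.1420e-06 ⇒ Q>K, reverse
Step 1:
                  X         D
  Initial     5.952     0.412
  Change     0.2032   -0.4064
  Equil       6.155  0.005626
  solve Keq expr → x = -0.2032; check Q = 5.1420e-06
Then add 0.8793 M of X.
Step 2:
                  X         D
  Initial     7.034  0.005626
  Change  -1.9417e-04 3.8835e-04
  Equil       7.034  0.006014
  solve Keq expr → x = 1.9417e-04; check Q = 5.1420e-06
Then change container volume by factor 1.25 (V_new/V_old).
Step 3:
                  X         D
  Initial     5.627  0.004811
  Change  -2.8388e-04 5.6777e-04
  Equil       5.627  0.005379
  solve Keq expr → x = 2.8388e-04; check Q = 5.1420e-06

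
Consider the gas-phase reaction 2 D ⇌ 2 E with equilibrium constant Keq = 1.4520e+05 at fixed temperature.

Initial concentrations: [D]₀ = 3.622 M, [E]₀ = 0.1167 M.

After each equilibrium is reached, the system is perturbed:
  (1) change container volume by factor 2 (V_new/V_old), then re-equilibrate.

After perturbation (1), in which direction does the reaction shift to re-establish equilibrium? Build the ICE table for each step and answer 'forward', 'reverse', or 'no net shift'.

Q₀ = 0.001038 vs Keq = 1.4520e+05 ⇒ Q<K, forward
Step 1:
                  D         E
  I           3.622    0.1167
  C          -3.612     3.612
  E        0.009786     3.729
  solve Keq expr → x = 1.806; check Q = 1.4520e+05
Then change container volume by factor 2 (V_new/V_old).
Step 2:
                  D         E
  I        0.004893     1.864
  C               0         0
  E        0.004893     1.864
  solve Keq expr → x = 0; check Q = 1.4520e+05

Direction: no net shift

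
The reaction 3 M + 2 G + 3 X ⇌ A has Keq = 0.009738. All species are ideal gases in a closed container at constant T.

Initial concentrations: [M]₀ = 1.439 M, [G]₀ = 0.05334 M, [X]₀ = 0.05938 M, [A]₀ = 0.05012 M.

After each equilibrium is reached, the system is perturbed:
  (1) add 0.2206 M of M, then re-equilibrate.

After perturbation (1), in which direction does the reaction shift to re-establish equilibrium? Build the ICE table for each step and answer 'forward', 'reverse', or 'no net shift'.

Q₀ = 2.8236e+04 vs Keq = 0.009738 ⇒ Q>K, reverse
Step 1:
                  M         G         X         A
  I           1.439   0.05334   0.05938   0.05012
  C          0.1503    0.1002    0.1503  -0.05011
  E           1.589    0.1536    0.2097 8.5030e-06
  solve Keq expr → x = -0.05011; check Q = 0.009738
Then add 0.2206 M of M.
Step 2:
                  M         G         X         A
  I            1.81    0.1536    0.2097 8.5030e-06
  C       -1.2153e-05 -8.1022e-06 -1.2153e-05 4.0511e-06
  E            1.81    0.1536    0.2097 1.2554e-05
  solve Keq expr → x = 4.0511e-06; check Q = 0.009738

Direction: forward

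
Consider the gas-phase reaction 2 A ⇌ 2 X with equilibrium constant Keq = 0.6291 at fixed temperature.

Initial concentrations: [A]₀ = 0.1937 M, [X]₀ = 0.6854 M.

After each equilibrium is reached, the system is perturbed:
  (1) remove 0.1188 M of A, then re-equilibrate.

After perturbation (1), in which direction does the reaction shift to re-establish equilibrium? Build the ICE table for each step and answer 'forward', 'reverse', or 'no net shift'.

Q₀ = 12.52 vs Keq = 0.6291 ⇒ Q>K, reverse
Step 1:
                  A         X
  I          0.1937    0.6854
  C          0.2966   -0.2966
  E          0.4903    0.3888
  solve Keq expr → x = -0.1483; check Q = 0.6291
Then remove 0.1188 M of A.
Step 2:
                  A         X
  I          0.3715    0.3888
  C         0.05255  -0.05255
  E           0.424    0.3363
  solve Keq expr → x = -0.02627; check Q = 0.6291

Direction: reverse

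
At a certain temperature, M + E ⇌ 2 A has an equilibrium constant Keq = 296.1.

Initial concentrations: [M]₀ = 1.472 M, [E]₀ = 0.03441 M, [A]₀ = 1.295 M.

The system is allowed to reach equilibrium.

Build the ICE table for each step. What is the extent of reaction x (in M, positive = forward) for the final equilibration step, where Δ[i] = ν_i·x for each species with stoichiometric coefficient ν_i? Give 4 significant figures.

Q₀ = 33.11 vs Keq = 296.1 ⇒ Q<K, forward
Step 1:
                  M         E         A
  I           1.472   0.03441     1.295
  C        -0.03011  -0.03011   0.06022
  E           1.442  0.004302     1.355
  solve Keq expr → x = 0.03011; check Q = 296.1

x = 0.03011 M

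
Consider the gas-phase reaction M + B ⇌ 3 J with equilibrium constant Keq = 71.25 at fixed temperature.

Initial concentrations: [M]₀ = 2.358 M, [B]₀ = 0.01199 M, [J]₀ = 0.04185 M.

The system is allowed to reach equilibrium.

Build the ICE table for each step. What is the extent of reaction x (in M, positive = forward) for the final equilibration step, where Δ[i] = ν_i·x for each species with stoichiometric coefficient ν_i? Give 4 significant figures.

Q₀ = 0.002593 vs Keq = 71.25 ⇒ Q<K, forward
Step 1:
                   M          B          J
  Initial      2.358    0.01199    0.04185
  Change    -0.01199   -0.01199    0.03596
  Equil        2.346 2.8185e-06    0.07781
  solve Keq expr → x = 0.01199; check Q = 71.25

x = 0.01199 M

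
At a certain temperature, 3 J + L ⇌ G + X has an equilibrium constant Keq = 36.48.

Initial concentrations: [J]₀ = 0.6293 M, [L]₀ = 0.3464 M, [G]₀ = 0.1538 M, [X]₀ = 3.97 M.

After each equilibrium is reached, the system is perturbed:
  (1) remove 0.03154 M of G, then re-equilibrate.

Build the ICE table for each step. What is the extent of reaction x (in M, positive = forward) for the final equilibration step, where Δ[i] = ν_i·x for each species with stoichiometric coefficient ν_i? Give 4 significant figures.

Q₀ = 7.073 vs Keq = 36.48 ⇒ Q<K, forward
Step 1:
                   J          L          G          X
  init        0.6293     0.3464     0.1538       3.97
  Δ            -0.19   -0.06332    0.06332    0.06332
  eq          0.4393     0.2831     0.2171      4.033
  solve Keq expr → x = 0.06332; check Q = 36.48
Then remove 0.03154 M of G.
Step 2:
                   J          L          G          X
  init        0.4393     0.2831     0.1856      4.033
  Δ          -0.0157  -0.005234   0.005234   0.005234
  eq          0.4236     0.2778     0.1908      4.039
  solve Keq expr → x = 0.005234; check Q = 36.48

x = 0.005234 M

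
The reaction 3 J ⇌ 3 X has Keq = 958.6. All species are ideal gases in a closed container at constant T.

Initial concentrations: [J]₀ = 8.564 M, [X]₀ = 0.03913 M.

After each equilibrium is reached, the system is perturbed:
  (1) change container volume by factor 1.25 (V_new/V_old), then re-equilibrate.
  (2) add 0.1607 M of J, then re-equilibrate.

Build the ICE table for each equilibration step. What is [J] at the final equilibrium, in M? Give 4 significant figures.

[J]_eq = 0.6485 M

Q₀ = 9.5389e-08 vs Keq = 958.6 ⇒ Q<K, forward
Step 1:
                  J         X
  init        8.564   0.03913
  Δ          -7.772     7.772
  eq         0.7922     7.811
  solve Keq expr → x = 2.591; check Q = 958.6
Then change container volume by factor 1.25 (V_new/V_old).
Step 2:
                  J         X
  init       0.6337     6.249
  Δ               0         0
  eq         0.6337     6.249
  solve Keq expr → x = 0; check Q = 958.6
Then add 0.1607 M of J.
Step 3:
                  J         X
  init       0.7944     6.249
  Δ         -0.1459    0.1459
  eq         0.6485     6.395
  solve Keq expr → x = 0.04863; check Q = 958.6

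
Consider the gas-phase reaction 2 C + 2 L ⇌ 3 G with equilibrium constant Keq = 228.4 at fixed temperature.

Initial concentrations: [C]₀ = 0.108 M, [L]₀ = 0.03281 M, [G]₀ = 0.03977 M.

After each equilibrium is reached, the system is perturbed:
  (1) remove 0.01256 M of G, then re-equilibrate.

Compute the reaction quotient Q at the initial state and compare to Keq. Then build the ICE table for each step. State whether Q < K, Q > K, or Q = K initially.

Q₀ = 5.01; Q < K (proceeds forward)

Q₀ = 5.01 vs Keq = 228.4 ⇒ Q<K, forward
Step 1:
                    C           L           G
  init          0.108     0.03281     0.03977
  Δ          -0.01934    -0.01934     0.02902
  eq          0.08866     0.01347     0.06879
  solve Keq expr → x = 0.009672; check Q = 228.4
Then remove 0.01256 M of G.
Step 2:
                    C           L           G
  init        0.08866     0.01347     0.05623
  Δ         -0.002296   -0.002296    0.003445
  eq          0.08636     0.01117     0.05967
  solve Keq expr → x = 0.001148; check Q = 228.4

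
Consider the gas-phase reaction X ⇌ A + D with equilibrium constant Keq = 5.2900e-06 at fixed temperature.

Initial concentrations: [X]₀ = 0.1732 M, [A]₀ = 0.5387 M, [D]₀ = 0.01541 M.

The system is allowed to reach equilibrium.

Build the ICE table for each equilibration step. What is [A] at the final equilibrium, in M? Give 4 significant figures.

Q₀ = 0.04793 vs Keq = 5.2900e-06 ⇒ Q>K, reverse
Step 1:
                   X          A          D
  Initial     0.1732     0.5387    0.01541
  Change     0.01541   -0.01541   -0.01541
  Equil       0.1886     0.5233 1.9067e-06
  solve Keq expr → x = -0.01541; check Q = 5.2900e-06

[A]_eq = 0.5233 M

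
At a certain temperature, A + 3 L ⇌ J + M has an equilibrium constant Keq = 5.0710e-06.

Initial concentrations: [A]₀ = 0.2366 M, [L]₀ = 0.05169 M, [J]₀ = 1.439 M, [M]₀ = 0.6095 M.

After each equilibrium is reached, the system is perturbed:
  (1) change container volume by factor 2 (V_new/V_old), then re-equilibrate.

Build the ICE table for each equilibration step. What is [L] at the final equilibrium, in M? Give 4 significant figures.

Q₀ = 2.6841e+04 vs Keq = 5.0710e-06 ⇒ Q>K, reverse
Step 1:
                   A          L          J          M
  I           0.2366    0.05169      1.439     0.6095
  C           0.6095      1.828    -0.6095    -0.6095
  E           0.8461       1.88     0.8295 3.4371e-05
  solve Keq expr → x = -0.6095; check Q = 5.0710e-06
Then change container volume by factor 2 (V_new/V_old).
Step 2:
                   A          L          J          M
  I            0.423       0.94     0.4148 1.7186e-05
  C       1.2888e-05 3.8665e-05 -1.2888e-05 -1.2888e-05
  E            0.423     0.9401     0.4148 4.2972e-06
  solve Keq expr → x = -1.2888e-05; check Q = 5.0710e-06

[L]_eq = 0.9401 M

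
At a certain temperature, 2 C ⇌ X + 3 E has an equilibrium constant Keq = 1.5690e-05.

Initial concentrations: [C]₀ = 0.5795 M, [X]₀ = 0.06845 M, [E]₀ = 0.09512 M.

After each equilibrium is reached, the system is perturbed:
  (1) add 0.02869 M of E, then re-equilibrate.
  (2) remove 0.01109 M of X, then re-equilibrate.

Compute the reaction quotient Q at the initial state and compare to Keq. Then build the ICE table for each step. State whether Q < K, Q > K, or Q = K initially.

Q₀ = 1.7542e-04; Q > K (proceeds reverse)

Q₀ = 1.7542e-04 vs Keq = 1.5690e-05 ⇒ Q>K, reverse
Step 1:
                   C          X          E
  I           0.5795    0.06845    0.09512
  C          0.03138   -0.01569   -0.04707
  E           0.6109    0.05276    0.04805
  solve Keq expr → x = -0.01569; check Q = 1.5690e-05
Then add 0.02869 M of E.
Step 2:
                   C          X          E
  I           0.6109    0.05276    0.07674
  C          0.01663  -0.008315   -0.02494
  E           0.6275    0.04445     0.0518
  solve Keq expr → x = -0.008315; check Q = 1.5690e-05
Then remove 0.01109 M of X.
Step 3:
                   C          X          E
  I           0.6275    0.03336     0.0518
  C        -0.002832   0.001416   0.004247
  E           0.6247    0.03477    0.05605
  solve Keq expr → x = 0.001416; check Q = 1.5690e-05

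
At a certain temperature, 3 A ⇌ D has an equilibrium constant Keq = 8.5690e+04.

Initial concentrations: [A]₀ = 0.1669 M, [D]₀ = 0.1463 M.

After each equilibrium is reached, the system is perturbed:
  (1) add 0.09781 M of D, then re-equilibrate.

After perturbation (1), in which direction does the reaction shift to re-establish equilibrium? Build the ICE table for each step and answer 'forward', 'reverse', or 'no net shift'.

Direction: reverse

Q₀ = 31.47 vs Keq = 8.5690e+04 ⇒ Q<K, forward
Step 1:
                   A          D
  Initial     0.1669     0.1463
  Change     -0.1537    0.05123
  Equil      0.01321     0.1975
  solve Keq expr → x = 0.05123; check Q = 8.5690e+04
Then add 0.09781 M of D.
Step 2:
                   A          D
  Initial    0.01321     0.2953
  Change    0.001885 -6.2823e-04
  Equil      0.01509     0.2947
  solve Keq expr → x = -6.2823e-04; check Q = 8.5690e+04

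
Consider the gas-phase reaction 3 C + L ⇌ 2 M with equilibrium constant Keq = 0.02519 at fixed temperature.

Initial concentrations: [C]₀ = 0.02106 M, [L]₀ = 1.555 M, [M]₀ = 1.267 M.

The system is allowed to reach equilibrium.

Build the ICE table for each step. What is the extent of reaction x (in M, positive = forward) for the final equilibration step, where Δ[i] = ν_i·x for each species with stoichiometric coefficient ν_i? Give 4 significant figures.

Q₀ = 1.1052e+05 vs Keq = 0.02519 ⇒ Q>K, reverse
Step 1:
                    C           L           M
  init        0.02106       1.555       1.267
  Δ             1.356      0.4519     -0.9038
  eq            1.377       2.007      0.3632
  solve Keq expr → x = -0.4519; check Q = 0.02519

x = -0.4519 M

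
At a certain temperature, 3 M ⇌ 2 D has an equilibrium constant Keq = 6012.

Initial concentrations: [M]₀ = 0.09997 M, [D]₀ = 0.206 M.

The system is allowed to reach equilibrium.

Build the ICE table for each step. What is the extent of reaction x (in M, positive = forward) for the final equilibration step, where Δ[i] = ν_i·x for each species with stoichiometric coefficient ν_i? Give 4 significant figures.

x = 0.0259 M

Q₀ = 42.47 vs Keq = 6012 ⇒ Q<K, forward
Step 1:
                   M          D
  Initial    0.09997      0.206
  Change    -0.07769     0.0518
  Equil      0.02228     0.2578
  solve Keq expr → x = 0.0259; check Q = 6012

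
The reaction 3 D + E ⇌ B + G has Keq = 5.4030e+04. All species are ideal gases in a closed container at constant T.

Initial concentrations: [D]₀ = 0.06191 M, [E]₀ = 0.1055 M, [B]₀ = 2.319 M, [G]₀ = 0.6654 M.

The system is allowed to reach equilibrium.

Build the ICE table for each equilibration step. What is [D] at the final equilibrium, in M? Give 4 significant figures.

Q₀ = 6.1638e+04 vs Keq = 5.4030e+04 ⇒ Q>K, reverse
Step 1:
                    D           E           B           G
  Initial     0.06191      0.1055       2.319      0.6654
  Change     0.002569  8.5650e-04 -8.5650e-04 -8.5650e-04
  Equil       0.06448      0.1064       2.318      0.6645
  solve Keq expr → x = -8.5650e-04; check Q = 5.4030e+04

[D]_eq = 0.06448 M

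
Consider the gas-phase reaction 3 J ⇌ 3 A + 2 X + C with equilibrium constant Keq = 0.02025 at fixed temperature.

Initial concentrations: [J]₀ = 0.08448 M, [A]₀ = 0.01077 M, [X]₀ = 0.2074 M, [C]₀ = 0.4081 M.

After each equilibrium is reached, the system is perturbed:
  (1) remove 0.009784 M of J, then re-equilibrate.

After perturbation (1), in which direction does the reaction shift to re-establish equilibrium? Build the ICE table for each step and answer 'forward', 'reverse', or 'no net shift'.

Q₀ = 3.6372e-05 vs Keq = 0.02025 ⇒ Q<K, forward
Step 1:
                  J         A         X         C
  init      0.08448   0.01077    0.2074    0.4081
  Δ        -0.03602   0.03602   0.02401   0.01201
  eq        0.04846   0.04679    0.2314    0.4201
  solve Keq expr → x = 0.01201; check Q = 0.02025
Then remove 0.009784 M of J.
Step 2:
                  J         A         X         C
  init      0.03868   0.04679    0.2314    0.4201
  Δ        0.004591 -0.004591  -0.00306  -0.00153
  eq        0.04327    0.0422    0.2284    0.4186
  solve Keq expr → x = -0.00153; check Q = 0.02025

Direction: reverse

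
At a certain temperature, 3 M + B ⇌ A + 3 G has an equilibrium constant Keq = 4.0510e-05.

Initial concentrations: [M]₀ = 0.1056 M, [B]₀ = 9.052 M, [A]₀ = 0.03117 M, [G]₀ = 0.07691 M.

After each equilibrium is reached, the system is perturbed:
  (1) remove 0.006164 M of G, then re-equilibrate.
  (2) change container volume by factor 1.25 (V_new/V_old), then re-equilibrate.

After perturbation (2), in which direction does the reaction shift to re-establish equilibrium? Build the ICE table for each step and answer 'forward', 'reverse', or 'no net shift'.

Direction: no net shift

Q₀ = 0.00133 vs Keq = 4.0510e-05 ⇒ Q>K, reverse
Step 1:
                    M           B           A           G
  init         0.1056       9.052     0.03117     0.07691
  Δ           0.03802     0.01267    -0.01267    -0.03802
  eq           0.1436       9.065      0.0185     0.03889
  solve Keq expr → x = -0.01267; check Q = 4.0510e-05
Then remove 0.006164 M of G.
Step 2:
                    M           B           A           G
  init         0.1436       9.065      0.0185     0.03273
  Δ         -0.004144   -0.001381    0.001381    0.004144
  eq           0.1395       9.063     0.01988     0.03687
  solve Keq expr → x = 0.001381; check Q = 4.0510e-05
Then change container volume by factor 1.25 (V_new/V_old).
Step 3:
                    M           B           A           G
  init         0.1116       7.251      0.0159      0.0295
  Δ                 0           0           0           0
  eq           0.1116       7.251      0.0159      0.0295
  solve Keq expr → x = 0; check Q = 4.0510e-05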